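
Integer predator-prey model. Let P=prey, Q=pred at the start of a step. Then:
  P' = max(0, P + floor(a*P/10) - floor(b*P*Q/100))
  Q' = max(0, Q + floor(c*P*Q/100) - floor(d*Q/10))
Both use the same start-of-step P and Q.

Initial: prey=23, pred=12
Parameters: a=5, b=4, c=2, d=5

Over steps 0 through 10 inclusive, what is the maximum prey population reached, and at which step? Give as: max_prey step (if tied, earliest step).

Answer: 31 6

Derivation:
Step 1: prey: 23+11-11=23; pred: 12+5-6=11
Step 2: prey: 23+11-10=24; pred: 11+5-5=11
Step 3: prey: 24+12-10=26; pred: 11+5-5=11
Step 4: prey: 26+13-11=28; pred: 11+5-5=11
Step 5: prey: 28+14-12=30; pred: 11+6-5=12
Step 6: prey: 30+15-14=31; pred: 12+7-6=13
Step 7: prey: 31+15-16=30; pred: 13+8-6=15
Step 8: prey: 30+15-18=27; pred: 15+9-7=17
Step 9: prey: 27+13-18=22; pred: 17+9-8=18
Step 10: prey: 22+11-15=18; pred: 18+7-9=16
Max prey = 31 at step 6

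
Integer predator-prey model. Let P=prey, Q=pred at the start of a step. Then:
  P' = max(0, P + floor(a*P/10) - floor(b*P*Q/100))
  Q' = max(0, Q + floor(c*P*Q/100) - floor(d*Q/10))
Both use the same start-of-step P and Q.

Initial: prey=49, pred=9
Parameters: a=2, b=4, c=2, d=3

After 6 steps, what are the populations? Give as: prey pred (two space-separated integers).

Step 1: prey: 49+9-17=41; pred: 9+8-2=15
Step 2: prey: 41+8-24=25; pred: 15+12-4=23
Step 3: prey: 25+5-23=7; pred: 23+11-6=28
Step 4: prey: 7+1-7=1; pred: 28+3-8=23
Step 5: prey: 1+0-0=1; pred: 23+0-6=17
Step 6: prey: 1+0-0=1; pred: 17+0-5=12

Answer: 1 12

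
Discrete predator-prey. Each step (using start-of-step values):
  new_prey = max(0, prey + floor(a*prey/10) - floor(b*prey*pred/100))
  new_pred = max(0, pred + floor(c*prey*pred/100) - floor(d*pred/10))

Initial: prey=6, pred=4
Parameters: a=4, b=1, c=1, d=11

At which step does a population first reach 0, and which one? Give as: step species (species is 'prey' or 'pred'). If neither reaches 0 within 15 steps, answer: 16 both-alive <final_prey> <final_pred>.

Answer: 1 pred

Derivation:
Step 1: prey: 6+2-0=8; pred: 4+0-4=0
First extinction: pred at step 1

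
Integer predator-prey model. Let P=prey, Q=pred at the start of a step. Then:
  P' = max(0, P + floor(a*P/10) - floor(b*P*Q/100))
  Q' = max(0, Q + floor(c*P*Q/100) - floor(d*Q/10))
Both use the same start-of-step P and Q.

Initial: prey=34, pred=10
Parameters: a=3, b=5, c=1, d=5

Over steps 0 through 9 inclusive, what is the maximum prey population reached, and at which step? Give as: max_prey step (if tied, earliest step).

Answer: 74 9

Derivation:
Step 1: prey: 34+10-17=27; pred: 10+3-5=8
Step 2: prey: 27+8-10=25; pred: 8+2-4=6
Step 3: prey: 25+7-7=25; pred: 6+1-3=4
Step 4: prey: 25+7-5=27; pred: 4+1-2=3
Step 5: prey: 27+8-4=31; pred: 3+0-1=2
Step 6: prey: 31+9-3=37; pred: 2+0-1=1
Step 7: prey: 37+11-1=47; pred: 1+0-0=1
Step 8: prey: 47+14-2=59; pred: 1+0-0=1
Step 9: prey: 59+17-2=74; pred: 1+0-0=1
Max prey = 74 at step 9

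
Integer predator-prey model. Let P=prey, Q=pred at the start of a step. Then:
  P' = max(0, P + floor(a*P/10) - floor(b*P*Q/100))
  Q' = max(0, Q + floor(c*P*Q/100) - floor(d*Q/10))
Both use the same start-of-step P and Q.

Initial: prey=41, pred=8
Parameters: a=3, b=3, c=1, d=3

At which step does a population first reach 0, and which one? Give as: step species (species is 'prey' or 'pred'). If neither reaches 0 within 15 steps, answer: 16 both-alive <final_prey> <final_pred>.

Answer: 16 both-alive 17 6

Derivation:
Step 1: prey: 41+12-9=44; pred: 8+3-2=9
Step 2: prey: 44+13-11=46; pred: 9+3-2=10
Step 3: prey: 46+13-13=46; pred: 10+4-3=11
Step 4: prey: 46+13-15=44; pred: 11+5-3=13
Step 5: prey: 44+13-17=40; pred: 13+5-3=15
Step 6: prey: 40+12-18=34; pred: 15+6-4=17
Step 7: prey: 34+10-17=27; pred: 17+5-5=17
Step 8: prey: 27+8-13=22; pred: 17+4-5=16
Step 9: prey: 22+6-10=18; pred: 16+3-4=15
Step 10: prey: 18+5-8=15; pred: 15+2-4=13
Step 11: prey: 15+4-5=14; pred: 13+1-3=11
Step 12: prey: 14+4-4=14; pred: 11+1-3=9
Step 13: prey: 14+4-3=15; pred: 9+1-2=8
Step 14: prey: 15+4-3=16; pred: 8+1-2=7
Step 15: prey: 16+4-3=17; pred: 7+1-2=6
No extinction within 15 steps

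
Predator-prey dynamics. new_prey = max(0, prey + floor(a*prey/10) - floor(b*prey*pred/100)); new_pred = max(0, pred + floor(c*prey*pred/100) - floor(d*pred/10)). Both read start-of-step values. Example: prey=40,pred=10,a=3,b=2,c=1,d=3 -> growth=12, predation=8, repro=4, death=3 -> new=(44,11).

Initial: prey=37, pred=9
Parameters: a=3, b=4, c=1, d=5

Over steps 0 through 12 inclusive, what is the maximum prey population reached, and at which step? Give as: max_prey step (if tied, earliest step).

Answer: 110 12

Derivation:
Step 1: prey: 37+11-13=35; pred: 9+3-4=8
Step 2: prey: 35+10-11=34; pred: 8+2-4=6
Step 3: prey: 34+10-8=36; pred: 6+2-3=5
Step 4: prey: 36+10-7=39; pred: 5+1-2=4
Step 5: prey: 39+11-6=44; pred: 4+1-2=3
Step 6: prey: 44+13-5=52; pred: 3+1-1=3
Step 7: prey: 52+15-6=61; pred: 3+1-1=3
Step 8: prey: 61+18-7=72; pred: 3+1-1=3
Step 9: prey: 72+21-8=85; pred: 3+2-1=4
Step 10: prey: 85+25-13=97; pred: 4+3-2=5
Step 11: prey: 97+29-19=107; pred: 5+4-2=7
Step 12: prey: 107+32-29=110; pred: 7+7-3=11
Max prey = 110 at step 12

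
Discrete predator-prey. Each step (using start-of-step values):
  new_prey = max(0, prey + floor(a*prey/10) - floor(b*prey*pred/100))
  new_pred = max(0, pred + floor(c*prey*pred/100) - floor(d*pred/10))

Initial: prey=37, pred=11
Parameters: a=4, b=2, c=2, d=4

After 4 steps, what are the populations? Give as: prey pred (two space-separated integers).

Step 1: prey: 37+14-8=43; pred: 11+8-4=15
Step 2: prey: 43+17-12=48; pred: 15+12-6=21
Step 3: prey: 48+19-20=47; pred: 21+20-8=33
Step 4: prey: 47+18-31=34; pred: 33+31-13=51

Answer: 34 51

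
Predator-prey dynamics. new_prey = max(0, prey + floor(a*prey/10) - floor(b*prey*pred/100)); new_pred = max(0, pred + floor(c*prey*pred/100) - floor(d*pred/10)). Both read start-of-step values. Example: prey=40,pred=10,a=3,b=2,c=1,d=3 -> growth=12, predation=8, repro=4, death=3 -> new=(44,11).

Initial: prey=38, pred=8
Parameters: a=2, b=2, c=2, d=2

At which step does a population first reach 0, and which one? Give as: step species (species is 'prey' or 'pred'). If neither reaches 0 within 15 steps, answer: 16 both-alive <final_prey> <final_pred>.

Answer: 16 both-alive 1 8

Derivation:
Step 1: prey: 38+7-6=39; pred: 8+6-1=13
Step 2: prey: 39+7-10=36; pred: 13+10-2=21
Step 3: prey: 36+7-15=28; pred: 21+15-4=32
Step 4: prey: 28+5-17=16; pred: 32+17-6=43
Step 5: prey: 16+3-13=6; pred: 43+13-8=48
Step 6: prey: 6+1-5=2; pred: 48+5-9=44
Step 7: prey: 2+0-1=1; pred: 44+1-8=37
Step 8: prey: 1+0-0=1; pred: 37+0-7=30
Step 9: prey: 1+0-0=1; pred: 30+0-6=24
Step 10: prey: 1+0-0=1; pred: 24+0-4=20
Step 11: prey: 1+0-0=1; pred: 20+0-4=16
Step 12: prey: 1+0-0=1; pred: 16+0-3=13
Step 13: prey: 1+0-0=1; pred: 13+0-2=11
Step 14: prey: 1+0-0=1; pred: 11+0-2=9
Step 15: prey: 1+0-0=1; pred: 9+0-1=8
No extinction within 15 steps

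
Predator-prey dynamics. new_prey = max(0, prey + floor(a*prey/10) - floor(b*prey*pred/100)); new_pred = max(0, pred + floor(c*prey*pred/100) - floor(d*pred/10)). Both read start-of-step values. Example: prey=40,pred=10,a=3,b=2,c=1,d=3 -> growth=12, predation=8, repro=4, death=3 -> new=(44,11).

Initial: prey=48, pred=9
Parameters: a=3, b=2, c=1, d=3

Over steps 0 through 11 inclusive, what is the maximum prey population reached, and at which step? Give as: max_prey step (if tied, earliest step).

Answer: 61 3

Derivation:
Step 1: prey: 48+14-8=54; pred: 9+4-2=11
Step 2: prey: 54+16-11=59; pred: 11+5-3=13
Step 3: prey: 59+17-15=61; pred: 13+7-3=17
Step 4: prey: 61+18-20=59; pred: 17+10-5=22
Step 5: prey: 59+17-25=51; pred: 22+12-6=28
Step 6: prey: 51+15-28=38; pred: 28+14-8=34
Step 7: prey: 38+11-25=24; pred: 34+12-10=36
Step 8: prey: 24+7-17=14; pred: 36+8-10=34
Step 9: prey: 14+4-9=9; pred: 34+4-10=28
Step 10: prey: 9+2-5=6; pred: 28+2-8=22
Step 11: prey: 6+1-2=5; pred: 22+1-6=17
Max prey = 61 at step 3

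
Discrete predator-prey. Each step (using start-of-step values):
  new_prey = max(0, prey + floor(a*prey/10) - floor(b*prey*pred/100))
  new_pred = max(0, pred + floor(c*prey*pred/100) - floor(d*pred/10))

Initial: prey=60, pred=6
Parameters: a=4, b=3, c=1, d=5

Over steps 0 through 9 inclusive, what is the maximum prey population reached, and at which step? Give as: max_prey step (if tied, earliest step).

Answer: 119 4

Derivation:
Step 1: prey: 60+24-10=74; pred: 6+3-3=6
Step 2: prey: 74+29-13=90; pred: 6+4-3=7
Step 3: prey: 90+36-18=108; pred: 7+6-3=10
Step 4: prey: 108+43-32=119; pred: 10+10-5=15
Step 5: prey: 119+47-53=113; pred: 15+17-7=25
Step 6: prey: 113+45-84=74; pred: 25+28-12=41
Step 7: prey: 74+29-91=12; pred: 41+30-20=51
Step 8: prey: 12+4-18=0; pred: 51+6-25=32
Step 9: prey: 0+0-0=0; pred: 32+0-16=16
Max prey = 119 at step 4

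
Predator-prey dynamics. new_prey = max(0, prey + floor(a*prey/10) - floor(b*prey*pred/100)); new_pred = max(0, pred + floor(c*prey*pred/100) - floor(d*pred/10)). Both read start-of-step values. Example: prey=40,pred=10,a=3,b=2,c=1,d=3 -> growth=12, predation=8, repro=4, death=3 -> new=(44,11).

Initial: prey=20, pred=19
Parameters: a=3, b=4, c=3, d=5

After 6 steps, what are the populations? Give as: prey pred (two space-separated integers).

Step 1: prey: 20+6-15=11; pred: 19+11-9=21
Step 2: prey: 11+3-9=5; pred: 21+6-10=17
Step 3: prey: 5+1-3=3; pred: 17+2-8=11
Step 4: prey: 3+0-1=2; pred: 11+0-5=6
Step 5: prey: 2+0-0=2; pred: 6+0-3=3
Step 6: prey: 2+0-0=2; pred: 3+0-1=2

Answer: 2 2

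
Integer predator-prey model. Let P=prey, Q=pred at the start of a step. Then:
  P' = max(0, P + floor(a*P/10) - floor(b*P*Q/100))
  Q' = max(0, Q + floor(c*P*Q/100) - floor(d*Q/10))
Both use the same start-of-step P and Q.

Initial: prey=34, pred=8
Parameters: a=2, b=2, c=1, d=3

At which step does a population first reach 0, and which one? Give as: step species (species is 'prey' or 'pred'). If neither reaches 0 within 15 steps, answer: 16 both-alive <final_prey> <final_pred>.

Answer: 16 both-alive 17 13

Derivation:
Step 1: prey: 34+6-5=35; pred: 8+2-2=8
Step 2: prey: 35+7-5=37; pred: 8+2-2=8
Step 3: prey: 37+7-5=39; pred: 8+2-2=8
Step 4: prey: 39+7-6=40; pred: 8+3-2=9
Step 5: prey: 40+8-7=41; pred: 9+3-2=10
Step 6: prey: 41+8-8=41; pred: 10+4-3=11
Step 7: prey: 41+8-9=40; pred: 11+4-3=12
Step 8: prey: 40+8-9=39; pred: 12+4-3=13
Step 9: prey: 39+7-10=36; pred: 13+5-3=15
Step 10: prey: 36+7-10=33; pred: 15+5-4=16
Step 11: prey: 33+6-10=29; pred: 16+5-4=17
Step 12: prey: 29+5-9=25; pred: 17+4-5=16
Step 13: prey: 25+5-8=22; pred: 16+4-4=16
Step 14: prey: 22+4-7=19; pred: 16+3-4=15
Step 15: prey: 19+3-5=17; pred: 15+2-4=13
No extinction within 15 steps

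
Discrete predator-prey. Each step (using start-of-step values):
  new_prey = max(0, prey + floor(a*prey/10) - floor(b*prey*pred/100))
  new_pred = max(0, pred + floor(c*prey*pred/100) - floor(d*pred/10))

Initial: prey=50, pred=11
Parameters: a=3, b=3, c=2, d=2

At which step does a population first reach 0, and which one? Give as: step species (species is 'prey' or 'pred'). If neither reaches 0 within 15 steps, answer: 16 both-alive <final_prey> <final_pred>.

Step 1: prey: 50+15-16=49; pred: 11+11-2=20
Step 2: prey: 49+14-29=34; pred: 20+19-4=35
Step 3: prey: 34+10-35=9; pred: 35+23-7=51
Step 4: prey: 9+2-13=0; pred: 51+9-10=50
First extinction: prey at step 4

Answer: 4 prey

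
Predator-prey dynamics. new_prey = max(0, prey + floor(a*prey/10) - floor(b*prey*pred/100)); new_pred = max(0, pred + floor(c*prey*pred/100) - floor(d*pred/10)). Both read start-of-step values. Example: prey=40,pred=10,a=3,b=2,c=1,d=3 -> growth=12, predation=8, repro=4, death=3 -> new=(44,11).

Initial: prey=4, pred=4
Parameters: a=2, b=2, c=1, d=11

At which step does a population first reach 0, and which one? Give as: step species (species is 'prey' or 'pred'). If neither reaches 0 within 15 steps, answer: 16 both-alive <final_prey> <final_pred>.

Step 1: prey: 4+0-0=4; pred: 4+0-4=0
First extinction: pred at step 1

Answer: 1 pred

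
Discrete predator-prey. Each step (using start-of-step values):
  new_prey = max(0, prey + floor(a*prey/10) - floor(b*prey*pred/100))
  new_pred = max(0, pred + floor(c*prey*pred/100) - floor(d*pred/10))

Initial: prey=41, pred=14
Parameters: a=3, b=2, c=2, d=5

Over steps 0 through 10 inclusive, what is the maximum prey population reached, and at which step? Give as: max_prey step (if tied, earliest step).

Step 1: prey: 41+12-11=42; pred: 14+11-7=18
Step 2: prey: 42+12-15=39; pred: 18+15-9=24
Step 3: prey: 39+11-18=32; pred: 24+18-12=30
Step 4: prey: 32+9-19=22; pred: 30+19-15=34
Step 5: prey: 22+6-14=14; pred: 34+14-17=31
Step 6: prey: 14+4-8=10; pred: 31+8-15=24
Step 7: prey: 10+3-4=9; pred: 24+4-12=16
Step 8: prey: 9+2-2=9; pred: 16+2-8=10
Step 9: prey: 9+2-1=10; pred: 10+1-5=6
Step 10: prey: 10+3-1=12; pred: 6+1-3=4
Max prey = 42 at step 1

Answer: 42 1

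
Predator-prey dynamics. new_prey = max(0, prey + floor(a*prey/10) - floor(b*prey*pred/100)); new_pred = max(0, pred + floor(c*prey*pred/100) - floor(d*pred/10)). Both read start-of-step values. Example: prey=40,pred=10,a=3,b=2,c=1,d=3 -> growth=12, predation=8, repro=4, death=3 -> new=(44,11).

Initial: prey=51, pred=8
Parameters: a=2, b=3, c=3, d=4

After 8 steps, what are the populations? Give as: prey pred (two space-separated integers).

Answer: 0 6

Derivation:
Step 1: prey: 51+10-12=49; pred: 8+12-3=17
Step 2: prey: 49+9-24=34; pred: 17+24-6=35
Step 3: prey: 34+6-35=5; pred: 35+35-14=56
Step 4: prey: 5+1-8=0; pred: 56+8-22=42
Step 5: prey: 0+0-0=0; pred: 42+0-16=26
Step 6: prey: 0+0-0=0; pred: 26+0-10=16
Step 7: prey: 0+0-0=0; pred: 16+0-6=10
Step 8: prey: 0+0-0=0; pred: 10+0-4=6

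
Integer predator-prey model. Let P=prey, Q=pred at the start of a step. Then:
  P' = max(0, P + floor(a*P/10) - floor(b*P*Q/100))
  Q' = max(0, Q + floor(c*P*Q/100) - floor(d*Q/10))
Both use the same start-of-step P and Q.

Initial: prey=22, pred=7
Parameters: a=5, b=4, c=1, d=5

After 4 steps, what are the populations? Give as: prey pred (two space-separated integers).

Step 1: prey: 22+11-6=27; pred: 7+1-3=5
Step 2: prey: 27+13-5=35; pred: 5+1-2=4
Step 3: prey: 35+17-5=47; pred: 4+1-2=3
Step 4: prey: 47+23-5=65; pred: 3+1-1=3

Answer: 65 3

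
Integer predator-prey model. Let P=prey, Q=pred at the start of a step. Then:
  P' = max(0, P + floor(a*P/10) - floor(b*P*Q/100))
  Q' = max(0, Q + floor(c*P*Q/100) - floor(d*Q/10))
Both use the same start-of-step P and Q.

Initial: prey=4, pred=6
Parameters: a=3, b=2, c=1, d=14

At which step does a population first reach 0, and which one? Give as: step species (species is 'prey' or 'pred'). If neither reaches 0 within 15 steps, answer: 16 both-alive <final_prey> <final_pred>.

Answer: 1 pred

Derivation:
Step 1: prey: 4+1-0=5; pred: 6+0-8=0
First extinction: pred at step 1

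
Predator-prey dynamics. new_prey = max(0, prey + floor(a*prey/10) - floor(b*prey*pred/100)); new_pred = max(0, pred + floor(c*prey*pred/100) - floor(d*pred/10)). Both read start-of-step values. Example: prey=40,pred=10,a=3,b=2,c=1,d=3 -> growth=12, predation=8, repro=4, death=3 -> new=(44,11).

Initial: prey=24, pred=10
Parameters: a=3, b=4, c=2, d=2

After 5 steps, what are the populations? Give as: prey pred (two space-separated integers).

Step 1: prey: 24+7-9=22; pred: 10+4-2=12
Step 2: prey: 22+6-10=18; pred: 12+5-2=15
Step 3: prey: 18+5-10=13; pred: 15+5-3=17
Step 4: prey: 13+3-8=8; pred: 17+4-3=18
Step 5: prey: 8+2-5=5; pred: 18+2-3=17

Answer: 5 17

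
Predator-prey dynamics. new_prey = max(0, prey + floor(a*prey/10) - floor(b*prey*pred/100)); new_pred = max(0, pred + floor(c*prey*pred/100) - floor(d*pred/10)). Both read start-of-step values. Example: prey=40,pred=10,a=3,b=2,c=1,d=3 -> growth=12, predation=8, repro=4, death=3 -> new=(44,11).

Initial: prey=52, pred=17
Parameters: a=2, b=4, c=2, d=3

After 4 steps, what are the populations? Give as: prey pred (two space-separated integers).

Answer: 0 19

Derivation:
Step 1: prey: 52+10-35=27; pred: 17+17-5=29
Step 2: prey: 27+5-31=1; pred: 29+15-8=36
Step 3: prey: 1+0-1=0; pred: 36+0-10=26
Step 4: prey: 0+0-0=0; pred: 26+0-7=19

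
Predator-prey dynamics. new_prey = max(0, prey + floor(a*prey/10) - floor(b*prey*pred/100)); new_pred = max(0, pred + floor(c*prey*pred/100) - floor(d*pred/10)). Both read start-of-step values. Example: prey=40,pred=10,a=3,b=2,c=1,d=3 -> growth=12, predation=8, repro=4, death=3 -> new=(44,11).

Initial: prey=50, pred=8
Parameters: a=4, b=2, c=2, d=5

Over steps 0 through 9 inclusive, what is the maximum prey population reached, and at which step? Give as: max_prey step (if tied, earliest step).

Answer: 72 2

Derivation:
Step 1: prey: 50+20-8=62; pred: 8+8-4=12
Step 2: prey: 62+24-14=72; pred: 12+14-6=20
Step 3: prey: 72+28-28=72; pred: 20+28-10=38
Step 4: prey: 72+28-54=46; pred: 38+54-19=73
Step 5: prey: 46+18-67=0; pred: 73+67-36=104
Step 6: prey: 0+0-0=0; pred: 104+0-52=52
Step 7: prey: 0+0-0=0; pred: 52+0-26=26
Step 8: prey: 0+0-0=0; pred: 26+0-13=13
Step 9: prey: 0+0-0=0; pred: 13+0-6=7
Max prey = 72 at step 2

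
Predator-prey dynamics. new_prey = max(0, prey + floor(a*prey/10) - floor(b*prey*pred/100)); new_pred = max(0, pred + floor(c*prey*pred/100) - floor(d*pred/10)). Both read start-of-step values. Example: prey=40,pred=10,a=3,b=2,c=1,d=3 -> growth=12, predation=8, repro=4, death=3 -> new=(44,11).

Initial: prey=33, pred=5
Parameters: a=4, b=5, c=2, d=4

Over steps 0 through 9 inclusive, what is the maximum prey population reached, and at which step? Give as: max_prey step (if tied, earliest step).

Step 1: prey: 33+13-8=38; pred: 5+3-2=6
Step 2: prey: 38+15-11=42; pred: 6+4-2=8
Step 3: prey: 42+16-16=42; pred: 8+6-3=11
Step 4: prey: 42+16-23=35; pred: 11+9-4=16
Step 5: prey: 35+14-28=21; pred: 16+11-6=21
Step 6: prey: 21+8-22=7; pred: 21+8-8=21
Step 7: prey: 7+2-7=2; pred: 21+2-8=15
Step 8: prey: 2+0-1=1; pred: 15+0-6=9
Step 9: prey: 1+0-0=1; pred: 9+0-3=6
Max prey = 42 at step 2

Answer: 42 2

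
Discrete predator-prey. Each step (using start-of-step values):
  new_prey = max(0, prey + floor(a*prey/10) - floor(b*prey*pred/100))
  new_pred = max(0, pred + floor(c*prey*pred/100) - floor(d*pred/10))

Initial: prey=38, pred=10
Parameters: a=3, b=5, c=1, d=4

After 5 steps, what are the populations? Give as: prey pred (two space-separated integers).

Answer: 21 5

Derivation:
Step 1: prey: 38+11-19=30; pred: 10+3-4=9
Step 2: prey: 30+9-13=26; pred: 9+2-3=8
Step 3: prey: 26+7-10=23; pred: 8+2-3=7
Step 4: prey: 23+6-8=21; pred: 7+1-2=6
Step 5: prey: 21+6-6=21; pred: 6+1-2=5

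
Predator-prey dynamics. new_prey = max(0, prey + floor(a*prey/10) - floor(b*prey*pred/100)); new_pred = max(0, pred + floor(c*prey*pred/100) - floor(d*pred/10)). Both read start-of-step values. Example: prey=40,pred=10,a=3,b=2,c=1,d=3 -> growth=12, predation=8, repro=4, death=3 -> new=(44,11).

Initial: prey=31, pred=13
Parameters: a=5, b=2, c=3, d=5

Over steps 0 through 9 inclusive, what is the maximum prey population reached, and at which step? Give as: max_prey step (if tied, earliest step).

Step 1: prey: 31+15-8=38; pred: 13+12-6=19
Step 2: prey: 38+19-14=43; pred: 19+21-9=31
Step 3: prey: 43+21-26=38; pred: 31+39-15=55
Step 4: prey: 38+19-41=16; pred: 55+62-27=90
Step 5: prey: 16+8-28=0; pred: 90+43-45=88
Step 6: prey: 0+0-0=0; pred: 88+0-44=44
Step 7: prey: 0+0-0=0; pred: 44+0-22=22
Step 8: prey: 0+0-0=0; pred: 22+0-11=11
Step 9: prey: 0+0-0=0; pred: 11+0-5=6
Max prey = 43 at step 2

Answer: 43 2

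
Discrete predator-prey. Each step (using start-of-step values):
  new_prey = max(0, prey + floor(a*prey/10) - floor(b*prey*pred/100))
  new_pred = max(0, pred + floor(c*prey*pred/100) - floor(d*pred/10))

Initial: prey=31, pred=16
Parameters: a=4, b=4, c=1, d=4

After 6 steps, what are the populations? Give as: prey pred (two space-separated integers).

Answer: 24 5

Derivation:
Step 1: prey: 31+12-19=24; pred: 16+4-6=14
Step 2: prey: 24+9-13=20; pred: 14+3-5=12
Step 3: prey: 20+8-9=19; pred: 12+2-4=10
Step 4: prey: 19+7-7=19; pred: 10+1-4=7
Step 5: prey: 19+7-5=21; pred: 7+1-2=6
Step 6: prey: 21+8-5=24; pred: 6+1-2=5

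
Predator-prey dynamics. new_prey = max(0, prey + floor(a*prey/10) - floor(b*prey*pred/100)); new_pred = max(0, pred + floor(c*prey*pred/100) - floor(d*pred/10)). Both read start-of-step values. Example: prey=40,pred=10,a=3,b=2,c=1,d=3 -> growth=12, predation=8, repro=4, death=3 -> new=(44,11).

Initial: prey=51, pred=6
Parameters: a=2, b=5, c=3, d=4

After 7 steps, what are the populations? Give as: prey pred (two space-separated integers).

Step 1: prey: 51+10-15=46; pred: 6+9-2=13
Step 2: prey: 46+9-29=26; pred: 13+17-5=25
Step 3: prey: 26+5-32=0; pred: 25+19-10=34
Step 4: prey: 0+0-0=0; pred: 34+0-13=21
Step 5: prey: 0+0-0=0; pred: 21+0-8=13
Step 6: prey: 0+0-0=0; pred: 13+0-5=8
Step 7: prey: 0+0-0=0; pred: 8+0-3=5

Answer: 0 5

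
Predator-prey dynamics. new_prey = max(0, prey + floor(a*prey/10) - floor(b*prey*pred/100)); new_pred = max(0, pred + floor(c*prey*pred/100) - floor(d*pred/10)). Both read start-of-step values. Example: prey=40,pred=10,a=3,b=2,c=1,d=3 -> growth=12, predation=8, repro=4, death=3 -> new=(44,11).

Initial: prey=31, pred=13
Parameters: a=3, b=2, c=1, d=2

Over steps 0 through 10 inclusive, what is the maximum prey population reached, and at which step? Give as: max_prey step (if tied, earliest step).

Answer: 32 1

Derivation:
Step 1: prey: 31+9-8=32; pred: 13+4-2=15
Step 2: prey: 32+9-9=32; pred: 15+4-3=16
Step 3: prey: 32+9-10=31; pred: 16+5-3=18
Step 4: prey: 31+9-11=29; pred: 18+5-3=20
Step 5: prey: 29+8-11=26; pred: 20+5-4=21
Step 6: prey: 26+7-10=23; pred: 21+5-4=22
Step 7: prey: 23+6-10=19; pred: 22+5-4=23
Step 8: prey: 19+5-8=16; pred: 23+4-4=23
Step 9: prey: 16+4-7=13; pred: 23+3-4=22
Step 10: prey: 13+3-5=11; pred: 22+2-4=20
Max prey = 32 at step 1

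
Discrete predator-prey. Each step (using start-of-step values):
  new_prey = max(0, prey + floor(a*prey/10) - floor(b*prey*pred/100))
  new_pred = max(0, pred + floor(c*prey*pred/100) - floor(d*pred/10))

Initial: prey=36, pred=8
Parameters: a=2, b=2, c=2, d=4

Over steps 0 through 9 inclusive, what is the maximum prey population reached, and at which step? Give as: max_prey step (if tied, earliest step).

Step 1: prey: 36+7-5=38; pred: 8+5-3=10
Step 2: prey: 38+7-7=38; pred: 10+7-4=13
Step 3: prey: 38+7-9=36; pred: 13+9-5=17
Step 4: prey: 36+7-12=31; pred: 17+12-6=23
Step 5: prey: 31+6-14=23; pred: 23+14-9=28
Step 6: prey: 23+4-12=15; pred: 28+12-11=29
Step 7: prey: 15+3-8=10; pred: 29+8-11=26
Step 8: prey: 10+2-5=7; pred: 26+5-10=21
Step 9: prey: 7+1-2=6; pred: 21+2-8=15
Max prey = 38 at step 1

Answer: 38 1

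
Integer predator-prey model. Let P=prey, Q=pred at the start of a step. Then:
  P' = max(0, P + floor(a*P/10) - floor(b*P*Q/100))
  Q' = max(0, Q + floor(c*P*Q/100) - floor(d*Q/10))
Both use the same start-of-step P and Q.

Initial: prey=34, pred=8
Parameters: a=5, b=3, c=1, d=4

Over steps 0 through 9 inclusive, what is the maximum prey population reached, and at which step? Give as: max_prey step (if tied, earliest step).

Answer: 97 5

Derivation:
Step 1: prey: 34+17-8=43; pred: 8+2-3=7
Step 2: prey: 43+21-9=55; pred: 7+3-2=8
Step 3: prey: 55+27-13=69; pred: 8+4-3=9
Step 4: prey: 69+34-18=85; pred: 9+6-3=12
Step 5: prey: 85+42-30=97; pred: 12+10-4=18
Step 6: prey: 97+48-52=93; pred: 18+17-7=28
Step 7: prey: 93+46-78=61; pred: 28+26-11=43
Step 8: prey: 61+30-78=13; pred: 43+26-17=52
Step 9: prey: 13+6-20=0; pred: 52+6-20=38
Max prey = 97 at step 5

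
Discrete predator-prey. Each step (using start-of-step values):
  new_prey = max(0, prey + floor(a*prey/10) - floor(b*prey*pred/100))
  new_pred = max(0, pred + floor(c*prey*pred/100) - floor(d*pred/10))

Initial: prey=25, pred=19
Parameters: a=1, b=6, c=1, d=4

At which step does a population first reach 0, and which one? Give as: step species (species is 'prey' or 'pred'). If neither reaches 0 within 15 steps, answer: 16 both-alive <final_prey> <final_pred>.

Step 1: prey: 25+2-28=0; pred: 19+4-7=16
First extinction: prey at step 1

Answer: 1 prey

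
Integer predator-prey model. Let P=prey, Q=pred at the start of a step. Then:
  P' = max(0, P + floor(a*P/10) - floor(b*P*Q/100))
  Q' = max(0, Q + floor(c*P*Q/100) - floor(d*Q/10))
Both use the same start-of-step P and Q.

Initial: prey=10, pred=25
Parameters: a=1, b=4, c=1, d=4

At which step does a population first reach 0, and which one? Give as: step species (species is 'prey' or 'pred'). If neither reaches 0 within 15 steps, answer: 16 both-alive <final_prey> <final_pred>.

Answer: 16 both-alive 1 2

Derivation:
Step 1: prey: 10+1-10=1; pred: 25+2-10=17
Step 2: prey: 1+0-0=1; pred: 17+0-6=11
Step 3: prey: 1+0-0=1; pred: 11+0-4=7
Step 4: prey: 1+0-0=1; pred: 7+0-2=5
Step 5: prey: 1+0-0=1; pred: 5+0-2=3
Step 6: prey: 1+0-0=1; pred: 3+0-1=2
Step 7: prey: 1+0-0=1; pred: 2+0-0=2
Steps 8-15: state stable at prey=1, pred=2 (no change)
No extinction within 15 steps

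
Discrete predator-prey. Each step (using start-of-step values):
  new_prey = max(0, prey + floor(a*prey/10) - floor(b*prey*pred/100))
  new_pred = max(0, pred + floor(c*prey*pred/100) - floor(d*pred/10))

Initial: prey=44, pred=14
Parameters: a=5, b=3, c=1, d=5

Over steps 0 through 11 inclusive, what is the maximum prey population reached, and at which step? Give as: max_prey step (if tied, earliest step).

Step 1: prey: 44+22-18=48; pred: 14+6-7=13
Step 2: prey: 48+24-18=54; pred: 13+6-6=13
Step 3: prey: 54+27-21=60; pred: 13+7-6=14
Step 4: prey: 60+30-25=65; pred: 14+8-7=15
Step 5: prey: 65+32-29=68; pred: 15+9-7=17
Step 6: prey: 68+34-34=68; pred: 17+11-8=20
Step 7: prey: 68+34-40=62; pred: 20+13-10=23
Step 8: prey: 62+31-42=51; pred: 23+14-11=26
Step 9: prey: 51+25-39=37; pred: 26+13-13=26
Step 10: prey: 37+18-28=27; pred: 26+9-13=22
Step 11: prey: 27+13-17=23; pred: 22+5-11=16
Max prey = 68 at step 5

Answer: 68 5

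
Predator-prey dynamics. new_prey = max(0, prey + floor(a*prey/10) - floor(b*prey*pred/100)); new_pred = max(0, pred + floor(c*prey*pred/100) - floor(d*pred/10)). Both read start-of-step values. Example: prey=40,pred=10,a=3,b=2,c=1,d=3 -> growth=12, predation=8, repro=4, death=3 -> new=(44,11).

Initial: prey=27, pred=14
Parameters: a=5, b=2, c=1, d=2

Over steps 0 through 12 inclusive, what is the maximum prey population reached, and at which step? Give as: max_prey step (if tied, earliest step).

Answer: 54 4

Derivation:
Step 1: prey: 27+13-7=33; pred: 14+3-2=15
Step 2: prey: 33+16-9=40; pred: 15+4-3=16
Step 3: prey: 40+20-12=48; pred: 16+6-3=19
Step 4: prey: 48+24-18=54; pred: 19+9-3=25
Step 5: prey: 54+27-27=54; pred: 25+13-5=33
Step 6: prey: 54+27-35=46; pred: 33+17-6=44
Step 7: prey: 46+23-40=29; pred: 44+20-8=56
Step 8: prey: 29+14-32=11; pred: 56+16-11=61
Step 9: prey: 11+5-13=3; pred: 61+6-12=55
Step 10: prey: 3+1-3=1; pred: 55+1-11=45
Step 11: prey: 1+0-0=1; pred: 45+0-9=36
Step 12: prey: 1+0-0=1; pred: 36+0-7=29
Max prey = 54 at step 4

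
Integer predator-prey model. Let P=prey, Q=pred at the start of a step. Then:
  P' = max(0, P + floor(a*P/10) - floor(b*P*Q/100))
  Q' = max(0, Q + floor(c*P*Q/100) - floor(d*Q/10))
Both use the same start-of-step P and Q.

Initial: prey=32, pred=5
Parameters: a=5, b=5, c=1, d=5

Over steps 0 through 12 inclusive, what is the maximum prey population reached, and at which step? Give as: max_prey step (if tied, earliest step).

Answer: 164 7

Derivation:
Step 1: prey: 32+16-8=40; pred: 5+1-2=4
Step 2: prey: 40+20-8=52; pred: 4+1-2=3
Step 3: prey: 52+26-7=71; pred: 3+1-1=3
Step 4: prey: 71+35-10=96; pred: 3+2-1=4
Step 5: prey: 96+48-19=125; pred: 4+3-2=5
Step 6: prey: 125+62-31=156; pred: 5+6-2=9
Step 7: prey: 156+78-70=164; pred: 9+14-4=19
Step 8: prey: 164+82-155=91; pred: 19+31-9=41
Step 9: prey: 91+45-186=0; pred: 41+37-20=58
Step 10: prey: 0+0-0=0; pred: 58+0-29=29
Step 11: prey: 0+0-0=0; pred: 29+0-14=15
Step 12: prey: 0+0-0=0; pred: 15+0-7=8
Max prey = 164 at step 7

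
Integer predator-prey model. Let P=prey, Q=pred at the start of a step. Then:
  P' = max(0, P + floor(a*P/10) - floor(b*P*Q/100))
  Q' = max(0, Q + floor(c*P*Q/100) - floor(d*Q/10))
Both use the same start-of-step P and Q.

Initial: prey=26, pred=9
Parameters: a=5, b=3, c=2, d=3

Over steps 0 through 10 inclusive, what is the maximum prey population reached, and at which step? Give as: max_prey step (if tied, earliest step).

Step 1: prey: 26+13-7=32; pred: 9+4-2=11
Step 2: prey: 32+16-10=38; pred: 11+7-3=15
Step 3: prey: 38+19-17=40; pred: 15+11-4=22
Step 4: prey: 40+20-26=34; pred: 22+17-6=33
Step 5: prey: 34+17-33=18; pred: 33+22-9=46
Step 6: prey: 18+9-24=3; pred: 46+16-13=49
Step 7: prey: 3+1-4=0; pred: 49+2-14=37
Step 8: prey: 0+0-0=0; pred: 37+0-11=26
Step 9: prey: 0+0-0=0; pred: 26+0-7=19
Step 10: prey: 0+0-0=0; pred: 19+0-5=14
Max prey = 40 at step 3

Answer: 40 3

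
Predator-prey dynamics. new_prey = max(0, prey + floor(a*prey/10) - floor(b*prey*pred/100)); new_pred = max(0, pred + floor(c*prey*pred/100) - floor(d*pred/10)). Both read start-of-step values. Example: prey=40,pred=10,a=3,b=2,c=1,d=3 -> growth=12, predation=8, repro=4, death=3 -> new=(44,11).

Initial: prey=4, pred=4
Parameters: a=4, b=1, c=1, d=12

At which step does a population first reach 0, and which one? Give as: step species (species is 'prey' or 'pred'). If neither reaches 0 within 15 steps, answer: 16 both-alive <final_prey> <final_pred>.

Step 1: prey: 4+1-0=5; pred: 4+0-4=0
First extinction: pred at step 1

Answer: 1 pred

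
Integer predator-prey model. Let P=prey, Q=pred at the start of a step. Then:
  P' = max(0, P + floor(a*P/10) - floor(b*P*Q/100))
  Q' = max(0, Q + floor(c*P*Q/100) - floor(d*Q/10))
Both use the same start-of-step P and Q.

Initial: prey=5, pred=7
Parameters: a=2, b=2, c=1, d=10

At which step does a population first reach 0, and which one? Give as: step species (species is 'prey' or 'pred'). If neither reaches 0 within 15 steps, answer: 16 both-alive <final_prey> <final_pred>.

Step 1: prey: 5+1-0=6; pred: 7+0-7=0
First extinction: pred at step 1

Answer: 1 pred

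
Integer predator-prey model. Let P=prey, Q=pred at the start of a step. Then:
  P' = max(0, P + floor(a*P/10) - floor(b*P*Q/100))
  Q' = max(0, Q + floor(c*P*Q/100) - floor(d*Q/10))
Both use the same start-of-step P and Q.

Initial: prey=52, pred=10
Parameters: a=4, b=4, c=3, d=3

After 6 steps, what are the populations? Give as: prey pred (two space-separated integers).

Step 1: prey: 52+20-20=52; pred: 10+15-3=22
Step 2: prey: 52+20-45=27; pred: 22+34-6=50
Step 3: prey: 27+10-54=0; pred: 50+40-15=75
Step 4: prey: 0+0-0=0; pred: 75+0-22=53
Step 5: prey: 0+0-0=0; pred: 53+0-15=38
Step 6: prey: 0+0-0=0; pred: 38+0-11=27

Answer: 0 27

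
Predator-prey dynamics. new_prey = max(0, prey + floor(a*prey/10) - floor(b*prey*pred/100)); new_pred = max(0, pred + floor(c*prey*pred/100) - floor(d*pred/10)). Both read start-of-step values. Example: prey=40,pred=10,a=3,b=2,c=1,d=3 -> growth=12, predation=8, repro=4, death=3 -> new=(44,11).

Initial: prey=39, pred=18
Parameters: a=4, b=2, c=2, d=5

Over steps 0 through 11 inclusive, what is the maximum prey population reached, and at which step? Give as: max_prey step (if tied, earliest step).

Answer: 40 1

Derivation:
Step 1: prey: 39+15-14=40; pred: 18+14-9=23
Step 2: prey: 40+16-18=38; pred: 23+18-11=30
Step 3: prey: 38+15-22=31; pred: 30+22-15=37
Step 4: prey: 31+12-22=21; pred: 37+22-18=41
Step 5: prey: 21+8-17=12; pred: 41+17-20=38
Step 6: prey: 12+4-9=7; pred: 38+9-19=28
Step 7: prey: 7+2-3=6; pred: 28+3-14=17
Step 8: prey: 6+2-2=6; pred: 17+2-8=11
Step 9: prey: 6+2-1=7; pred: 11+1-5=7
Step 10: prey: 7+2-0=9; pred: 7+0-3=4
Step 11: prey: 9+3-0=12; pred: 4+0-2=2
Max prey = 40 at step 1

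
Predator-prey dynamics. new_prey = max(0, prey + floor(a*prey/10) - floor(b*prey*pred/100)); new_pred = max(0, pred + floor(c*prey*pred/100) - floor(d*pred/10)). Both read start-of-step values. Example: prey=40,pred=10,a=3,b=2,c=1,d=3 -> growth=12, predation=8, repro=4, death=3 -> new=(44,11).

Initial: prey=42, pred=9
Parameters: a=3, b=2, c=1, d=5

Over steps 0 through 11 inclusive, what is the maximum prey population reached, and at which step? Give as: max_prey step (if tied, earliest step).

Answer: 98 7

Derivation:
Step 1: prey: 42+12-7=47; pred: 9+3-4=8
Step 2: prey: 47+14-7=54; pred: 8+3-4=7
Step 3: prey: 54+16-7=63; pred: 7+3-3=7
Step 4: prey: 63+18-8=73; pred: 7+4-3=8
Step 5: prey: 73+21-11=83; pred: 8+5-4=9
Step 6: prey: 83+24-14=93; pred: 9+7-4=12
Step 7: prey: 93+27-22=98; pred: 12+11-6=17
Step 8: prey: 98+29-33=94; pred: 17+16-8=25
Step 9: prey: 94+28-47=75; pred: 25+23-12=36
Step 10: prey: 75+22-54=43; pred: 36+27-18=45
Step 11: prey: 43+12-38=17; pred: 45+19-22=42
Max prey = 98 at step 7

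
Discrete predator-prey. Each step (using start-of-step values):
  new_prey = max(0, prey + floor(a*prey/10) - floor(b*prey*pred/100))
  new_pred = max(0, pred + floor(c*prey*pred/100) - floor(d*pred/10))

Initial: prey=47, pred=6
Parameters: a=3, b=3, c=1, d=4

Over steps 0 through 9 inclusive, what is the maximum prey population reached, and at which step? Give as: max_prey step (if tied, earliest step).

Step 1: prey: 47+14-8=53; pred: 6+2-2=6
Step 2: prey: 53+15-9=59; pred: 6+3-2=7
Step 3: prey: 59+17-12=64; pred: 7+4-2=9
Step 4: prey: 64+19-17=66; pred: 9+5-3=11
Step 5: prey: 66+19-21=64; pred: 11+7-4=14
Step 6: prey: 64+19-26=57; pred: 14+8-5=17
Step 7: prey: 57+17-29=45; pred: 17+9-6=20
Step 8: prey: 45+13-27=31; pred: 20+9-8=21
Step 9: prey: 31+9-19=21; pred: 21+6-8=19
Max prey = 66 at step 4

Answer: 66 4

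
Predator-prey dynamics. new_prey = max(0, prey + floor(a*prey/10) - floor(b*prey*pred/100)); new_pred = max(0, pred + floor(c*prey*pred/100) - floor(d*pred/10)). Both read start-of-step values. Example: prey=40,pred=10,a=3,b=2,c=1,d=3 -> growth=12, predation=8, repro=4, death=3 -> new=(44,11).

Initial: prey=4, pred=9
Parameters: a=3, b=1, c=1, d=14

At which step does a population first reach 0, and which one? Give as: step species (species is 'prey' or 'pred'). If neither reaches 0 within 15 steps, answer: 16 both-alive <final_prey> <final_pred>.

Answer: 1 pred

Derivation:
Step 1: prey: 4+1-0=5; pred: 9+0-12=0
First extinction: pred at step 1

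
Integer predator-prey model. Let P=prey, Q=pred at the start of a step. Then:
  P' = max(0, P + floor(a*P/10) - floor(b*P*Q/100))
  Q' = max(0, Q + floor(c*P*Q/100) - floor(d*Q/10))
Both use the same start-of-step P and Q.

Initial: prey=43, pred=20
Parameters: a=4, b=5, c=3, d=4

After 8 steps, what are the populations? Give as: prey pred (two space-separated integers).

Answer: 0 3

Derivation:
Step 1: prey: 43+17-43=17; pred: 20+25-8=37
Step 2: prey: 17+6-31=0; pred: 37+18-14=41
Step 3: prey: 0+0-0=0; pred: 41+0-16=25
Step 4: prey: 0+0-0=0; pred: 25+0-10=15
Step 5: prey: 0+0-0=0; pred: 15+0-6=9
Step 6: prey: 0+0-0=0; pred: 9+0-3=6
Step 7: prey: 0+0-0=0; pred: 6+0-2=4
Step 8: prey: 0+0-0=0; pred: 4+0-1=3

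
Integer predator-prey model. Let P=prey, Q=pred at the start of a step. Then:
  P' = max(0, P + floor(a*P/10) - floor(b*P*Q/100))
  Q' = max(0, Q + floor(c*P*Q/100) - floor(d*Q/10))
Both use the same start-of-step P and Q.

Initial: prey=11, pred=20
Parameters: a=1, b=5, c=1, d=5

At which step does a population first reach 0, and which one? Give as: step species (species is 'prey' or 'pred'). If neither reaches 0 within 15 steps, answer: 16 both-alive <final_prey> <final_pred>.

Step 1: prey: 11+1-11=1; pred: 20+2-10=12
Step 2: prey: 1+0-0=1; pred: 12+0-6=6
Step 3: prey: 1+0-0=1; pred: 6+0-3=3
Step 4: prey: 1+0-0=1; pred: 3+0-1=2
Step 5: prey: 1+0-0=1; pred: 2+0-1=1
Step 6: prey: 1+0-0=1; pred: 1+0-0=1
Steps 7-15: state stable at prey=1, pred=1 (no change)
No extinction within 15 steps

Answer: 16 both-alive 1 1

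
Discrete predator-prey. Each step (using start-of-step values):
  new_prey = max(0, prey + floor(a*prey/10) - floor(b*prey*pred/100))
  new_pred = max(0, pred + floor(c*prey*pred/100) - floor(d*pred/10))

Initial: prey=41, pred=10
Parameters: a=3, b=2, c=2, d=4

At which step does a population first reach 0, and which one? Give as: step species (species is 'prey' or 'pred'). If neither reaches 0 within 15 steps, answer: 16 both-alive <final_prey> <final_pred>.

Step 1: prey: 41+12-8=45; pred: 10+8-4=14
Step 2: prey: 45+13-12=46; pred: 14+12-5=21
Step 3: prey: 46+13-19=40; pred: 21+19-8=32
Step 4: prey: 40+12-25=27; pred: 32+25-12=45
Step 5: prey: 27+8-24=11; pred: 45+24-18=51
Step 6: prey: 11+3-11=3; pred: 51+11-20=42
Step 7: prey: 3+0-2=1; pred: 42+2-16=28
Step 8: prey: 1+0-0=1; pred: 28+0-11=17
Step 9: prey: 1+0-0=1; pred: 17+0-6=11
Step 10: prey: 1+0-0=1; pred: 11+0-4=7
Step 11: prey: 1+0-0=1; pred: 7+0-2=5
Step 12: prey: 1+0-0=1; pred: 5+0-2=3
Step 13: prey: 1+0-0=1; pred: 3+0-1=2
Step 14: prey: 1+0-0=1; pred: 2+0-0=2
Steps 15-15: state stable at prey=1, pred=2 (no change)
No extinction within 15 steps

Answer: 16 both-alive 1 2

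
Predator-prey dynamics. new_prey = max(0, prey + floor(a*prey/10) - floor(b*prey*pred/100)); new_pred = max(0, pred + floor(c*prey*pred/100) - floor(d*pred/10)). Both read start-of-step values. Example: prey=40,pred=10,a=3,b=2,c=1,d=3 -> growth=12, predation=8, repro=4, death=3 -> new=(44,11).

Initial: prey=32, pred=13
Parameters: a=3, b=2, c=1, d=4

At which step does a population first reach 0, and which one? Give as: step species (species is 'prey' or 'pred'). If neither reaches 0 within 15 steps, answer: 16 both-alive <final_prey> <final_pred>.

Answer: 16 both-alive 18 24

Derivation:
Step 1: prey: 32+9-8=33; pred: 13+4-5=12
Step 2: prey: 33+9-7=35; pred: 12+3-4=11
Step 3: prey: 35+10-7=38; pred: 11+3-4=10
Step 4: prey: 38+11-7=42; pred: 10+3-4=9
Step 5: prey: 42+12-7=47; pred: 9+3-3=9
Step 6: prey: 47+14-8=53; pred: 9+4-3=10
Step 7: prey: 53+15-10=58; pred: 10+5-4=11
Step 8: prey: 58+17-12=63; pred: 11+6-4=13
Step 9: prey: 63+18-16=65; pred: 13+8-5=16
Step 10: prey: 65+19-20=64; pred: 16+10-6=20
Step 11: prey: 64+19-25=58; pred: 20+12-8=24
Step 12: prey: 58+17-27=48; pred: 24+13-9=28
Step 13: prey: 48+14-26=36; pred: 28+13-11=30
Step 14: prey: 36+10-21=25; pred: 30+10-12=28
Step 15: prey: 25+7-14=18; pred: 28+7-11=24
No extinction within 15 steps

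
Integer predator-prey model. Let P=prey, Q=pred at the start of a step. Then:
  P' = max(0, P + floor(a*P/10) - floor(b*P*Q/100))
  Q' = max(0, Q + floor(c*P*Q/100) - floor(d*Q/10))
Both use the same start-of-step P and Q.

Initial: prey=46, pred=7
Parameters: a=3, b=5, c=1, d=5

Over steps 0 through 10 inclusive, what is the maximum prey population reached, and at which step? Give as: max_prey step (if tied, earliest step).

Answer: 78 10

Derivation:
Step 1: prey: 46+13-16=43; pred: 7+3-3=7
Step 2: prey: 43+12-15=40; pred: 7+3-3=7
Step 3: prey: 40+12-14=38; pred: 7+2-3=6
Step 4: prey: 38+11-11=38; pred: 6+2-3=5
Step 5: prey: 38+11-9=40; pred: 5+1-2=4
Step 6: prey: 40+12-8=44; pred: 4+1-2=3
Step 7: prey: 44+13-6=51; pred: 3+1-1=3
Step 8: prey: 51+15-7=59; pred: 3+1-1=3
Step 9: prey: 59+17-8=68; pred: 3+1-1=3
Step 10: prey: 68+20-10=78; pred: 3+2-1=4
Max prey = 78 at step 10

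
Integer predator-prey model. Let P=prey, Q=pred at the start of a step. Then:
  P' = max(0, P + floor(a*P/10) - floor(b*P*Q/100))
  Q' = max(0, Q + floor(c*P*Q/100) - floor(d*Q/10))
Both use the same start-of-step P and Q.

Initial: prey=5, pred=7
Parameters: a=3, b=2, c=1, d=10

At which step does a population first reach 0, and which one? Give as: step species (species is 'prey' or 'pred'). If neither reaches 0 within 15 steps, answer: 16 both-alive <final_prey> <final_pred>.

Answer: 1 pred

Derivation:
Step 1: prey: 5+1-0=6; pred: 7+0-7=0
First extinction: pred at step 1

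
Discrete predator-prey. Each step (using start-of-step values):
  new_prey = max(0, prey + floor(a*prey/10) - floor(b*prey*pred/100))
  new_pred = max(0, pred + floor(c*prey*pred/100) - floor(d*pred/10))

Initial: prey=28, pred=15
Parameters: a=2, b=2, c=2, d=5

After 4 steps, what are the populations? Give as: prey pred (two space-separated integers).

Answer: 17 13

Derivation:
Step 1: prey: 28+5-8=25; pred: 15+8-7=16
Step 2: prey: 25+5-8=22; pred: 16+8-8=16
Step 3: prey: 22+4-7=19; pred: 16+7-8=15
Step 4: prey: 19+3-5=17; pred: 15+5-7=13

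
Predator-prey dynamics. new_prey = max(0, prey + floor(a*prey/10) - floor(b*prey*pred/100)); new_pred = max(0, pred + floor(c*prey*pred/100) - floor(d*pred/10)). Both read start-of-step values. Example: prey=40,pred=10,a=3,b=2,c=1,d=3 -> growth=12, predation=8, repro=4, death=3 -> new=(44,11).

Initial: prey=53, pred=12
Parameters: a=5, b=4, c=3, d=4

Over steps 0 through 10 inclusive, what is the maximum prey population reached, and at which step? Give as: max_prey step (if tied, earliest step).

Step 1: prey: 53+26-25=54; pred: 12+19-4=27
Step 2: prey: 54+27-58=23; pred: 27+43-10=60
Step 3: prey: 23+11-55=0; pred: 60+41-24=77
Step 4: prey: 0+0-0=0; pred: 77+0-30=47
Step 5: prey: 0+0-0=0; pred: 47+0-18=29
Step 6: prey: 0+0-0=0; pred: 29+0-11=18
Step 7: prey: 0+0-0=0; pred: 18+0-7=11
Step 8: prey: 0+0-0=0; pred: 11+0-4=7
Step 9: prey: 0+0-0=0; pred: 7+0-2=5
Step 10: prey: 0+0-0=0; pred: 5+0-2=3
Max prey = 54 at step 1

Answer: 54 1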